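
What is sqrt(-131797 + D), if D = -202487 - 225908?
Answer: 8*I*sqrt(8753) ≈ 748.46*I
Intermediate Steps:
D = -428395
sqrt(-131797 + D) = sqrt(-131797 - 428395) = sqrt(-560192) = 8*I*sqrt(8753)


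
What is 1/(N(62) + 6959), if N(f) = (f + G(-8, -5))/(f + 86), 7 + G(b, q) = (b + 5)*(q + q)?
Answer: 148/1030017 ≈ 0.00014369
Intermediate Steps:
G(b, q) = -7 + 2*q*(5 + b) (G(b, q) = -7 + (b + 5)*(q + q) = -7 + (5 + b)*(2*q) = -7 + 2*q*(5 + b))
N(f) = (23 + f)/(86 + f) (N(f) = (f + (-7 + 10*(-5) + 2*(-8)*(-5)))/(f + 86) = (f + (-7 - 50 + 80))/(86 + f) = (f + 23)/(86 + f) = (23 + f)/(86 + f))
1/(N(62) + 6959) = 1/((23 + 62)/(86 + 62) + 6959) = 1/(85/148 + 6959) = 1/(1030017/148) = 148/1030017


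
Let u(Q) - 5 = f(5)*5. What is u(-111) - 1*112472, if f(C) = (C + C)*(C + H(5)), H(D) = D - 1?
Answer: -112017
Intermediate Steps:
H(D) = -1 + D
f(C) = 2*C*(4 + C) (f(C) = (C + C)*(C + (-1 + 5)) = (2*C)*(C + 4) = (2*C)*(4 + C) = 2*C*(4 + C))
u(Q) = 455 (u(Q) = 5 + (2*5*(4 + 5))*5 = 5 + (2*5*9)*5 = 5 + 90*5 = 5 + 450 = 455)
u(-111) - 1*112472 = 455 - 1*112472 = 455 - 112472 = -112017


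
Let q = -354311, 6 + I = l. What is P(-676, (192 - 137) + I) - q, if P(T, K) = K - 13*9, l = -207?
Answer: 354036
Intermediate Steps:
I = -213 (I = -6 - 207 = -213)
P(T, K) = -117 + K (P(T, K) = K - 117 = -117 + K)
P(-676, (192 - 137) + I) - q = (-117 + ((192 - 137) - 213)) - 1*(-354311) = (-117 + (55 - 213)) + 354311 = (-117 - 158) + 354311 = -275 + 354311 = 354036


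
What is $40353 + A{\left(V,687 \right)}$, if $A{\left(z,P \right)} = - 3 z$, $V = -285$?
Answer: $41208$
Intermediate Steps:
$40353 + A{\left(V,687 \right)} = 40353 - -855 = 40353 + 855 = 41208$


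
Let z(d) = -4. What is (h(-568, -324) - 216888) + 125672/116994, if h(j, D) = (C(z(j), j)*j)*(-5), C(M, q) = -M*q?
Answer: -390137957060/58497 ≈ -6.6694e+6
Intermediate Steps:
C(M, q) = -M*q
h(j, D) = -20*j**2 (h(j, D) = ((-1*(-4)*j)*j)*(-5) = ((4*j)*j)*(-5) = (4*j**2)*(-5) = -20*j**2)
(h(-568, -324) - 216888) + 125672/116994 = (-20*(-568)**2 - 216888) + 125672/116994 = (-20*322624 - 216888) + 125672*(1/116994) = (-6452480 - 216888) + 62836/58497 = -6669368 + 62836/58497 = -390137957060/58497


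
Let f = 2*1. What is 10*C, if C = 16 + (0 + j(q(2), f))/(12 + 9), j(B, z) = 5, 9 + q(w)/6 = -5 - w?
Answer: 3410/21 ≈ 162.38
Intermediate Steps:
q(w) = -84 - 6*w (q(w) = -54 + 6*(-5 - w) = -54 + (-30 - 6*w) = -84 - 6*w)
f = 2
C = 341/21 (C = 16 + (0 + 5)/(12 + 9) = 16 + 5/21 = 341/21 ≈ 16.238)
10*C = 10*(341/21) = 3410/21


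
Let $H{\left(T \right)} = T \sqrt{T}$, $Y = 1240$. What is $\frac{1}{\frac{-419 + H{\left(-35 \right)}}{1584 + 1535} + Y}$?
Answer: $\frac{12061612779}{14954779556756} + \frac{109165 i \sqrt{35}}{14954779556756} \approx 0.00080654 + 4.3185 \cdot 10^{-8} i$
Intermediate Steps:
$H{\left(T \right)} = T^{\frac{3}{2}}$
$\frac{1}{\frac{-419 + H{\left(-35 \right)}}{1584 + 1535} + Y} = \frac{1}{\frac{-419 + \left(-35\right)^{\frac{3}{2}}}{1584 + 1535} + 1240} = \frac{1}{\frac{-419 - 35 i \sqrt{35}}{3119} + 1240} = \frac{1}{\left(-419 - 35 i \sqrt{35}\right) \frac{1}{3119} + 1240} = \frac{1}{\left(- \frac{419}{3119} - \frac{35 i \sqrt{35}}{3119}\right) + 1240} = \frac{1}{\frac{3867141}{3119} - \frac{35 i \sqrt{35}}{3119}}$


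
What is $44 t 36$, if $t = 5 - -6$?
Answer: $17424$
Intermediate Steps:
$t = 11$ ($t = 5 + 6 = 11$)
$44 t 36 = 44 \cdot 11 \cdot 36 = 484 \cdot 36 = 17424$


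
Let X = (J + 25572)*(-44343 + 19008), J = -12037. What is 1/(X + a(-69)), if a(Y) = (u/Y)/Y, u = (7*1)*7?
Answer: -4761/1632590820176 ≈ -2.9162e-9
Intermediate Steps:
u = 49 (u = 7*7 = 49)
a(Y) = 49/Y² (a(Y) = (49/Y)/Y = 49/Y²)
X = -342909225 (X = (-12037 + 25572)*(-44343 + 19008) = 13535*(-25335) = -342909225)
1/(X + a(-69)) = 1/(-342909225 + 49/(-69)²) = 1/(-342909225 + 49*(1/4761)) = 1/(-342909225 + 49/4761) = 1/(-1632590820176/4761) = -4761/1632590820176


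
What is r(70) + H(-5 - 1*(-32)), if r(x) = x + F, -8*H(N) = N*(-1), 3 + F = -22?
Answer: 387/8 ≈ 48.375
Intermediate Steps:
F = -25 (F = -3 - 22 = -25)
H(N) = N/8 (H(N) = -N*(-1)/8 = -(-1)*N/8 = N/8)
r(x) = -25 + x (r(x) = x - 25 = -25 + x)
r(70) + H(-5 - 1*(-32)) = (-25 + 70) + (-5 - 1*(-32))/8 = 45 + (-5 + 32)/8 = 45 + (⅛)*27 = 45 + 27/8 = 387/8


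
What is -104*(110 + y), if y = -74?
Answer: -3744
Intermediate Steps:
-104*(110 + y) = -104*(110 - 74) = -104*36 = -3744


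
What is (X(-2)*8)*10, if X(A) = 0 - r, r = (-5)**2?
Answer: -2000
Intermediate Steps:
r = 25
X(A) = -25 (X(A) = 0 - 1*25 = 0 - 25 = -25)
(X(-2)*8)*10 = -25*8*10 = -200*10 = -2000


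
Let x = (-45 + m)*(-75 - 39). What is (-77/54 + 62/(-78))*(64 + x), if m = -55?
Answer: -8936188/351 ≈ -25459.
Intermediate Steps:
x = 11400 (x = (-45 - 55)*(-75 - 39) = -100*(-114) = 11400)
(-77/54 + 62/(-78))*(64 + x) = (-77/54 + 62/(-78))*(64 + 11400) = (-77*1/54 + 62*(-1/78))*11464 = (-77/54 - 31/39)*11464 = -1559/702*11464 = -8936188/351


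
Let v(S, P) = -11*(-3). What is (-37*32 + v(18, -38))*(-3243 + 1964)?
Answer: 1472129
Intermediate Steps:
v(S, P) = 33
(-37*32 + v(18, -38))*(-3243 + 1964) = (-37*32 + 33)*(-3243 + 1964) = (-1184 + 33)*(-1279) = -1151*(-1279) = 1472129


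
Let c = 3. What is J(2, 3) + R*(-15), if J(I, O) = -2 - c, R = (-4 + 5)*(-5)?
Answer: 70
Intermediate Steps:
R = -5 (R = 1*(-5) = -5)
J(I, O) = -5 (J(I, O) = -2 - 1*3 = -2 - 3 = -5)
J(2, 3) + R*(-15) = -5 - 5*(-15) = -5 + 75 = 70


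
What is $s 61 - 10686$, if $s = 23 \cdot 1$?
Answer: $-9283$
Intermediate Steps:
$s = 23$
$s 61 - 10686 = 23 \cdot 61 - 10686 = 1403 - 10686 = -9283$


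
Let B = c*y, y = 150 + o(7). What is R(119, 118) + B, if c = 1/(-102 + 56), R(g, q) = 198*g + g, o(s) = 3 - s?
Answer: 544590/23 ≈ 23678.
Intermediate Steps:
y = 146 (y = 150 + (3 - 1*7) = 150 + (3 - 7) = 150 - 4 = 146)
R(g, q) = 199*g
c = -1/46 (c = 1/(-46) = -1/46 ≈ -0.021739)
B = -73/23 (B = -1/46*146 = -73/23 ≈ -3.1739)
R(119, 118) + B = 199*119 - 73/23 = 23681 - 73/23 = 544590/23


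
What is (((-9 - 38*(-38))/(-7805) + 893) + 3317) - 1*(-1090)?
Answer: 1181859/223 ≈ 5299.8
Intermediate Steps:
(((-9 - 38*(-38))/(-7805) + 893) + 3317) - 1*(-1090) = (((-9 + 1444)*(-1/7805) + 893) + 3317) + 1090 = ((1435*(-1/7805) + 893) + 3317) + 1090 = ((-41/223 + 893) + 3317) + 1090 = (199098/223 + 3317) + 1090 = 938789/223 + 1090 = 1181859/223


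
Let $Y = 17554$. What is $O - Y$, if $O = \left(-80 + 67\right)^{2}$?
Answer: $-17385$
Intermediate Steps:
$O = 169$ ($O = \left(-13\right)^{2} = 169$)
$O - Y = 169 - 17554 = -17385$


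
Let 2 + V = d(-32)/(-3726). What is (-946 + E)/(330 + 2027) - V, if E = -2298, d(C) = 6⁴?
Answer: 52666/54211 ≈ 0.97150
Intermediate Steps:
d(C) = 1296
V = -54/23 (V = -2 + 1296/(-3726) = -2 + 1296*(-1/3726) = -2 - 8/23 = -54/23 ≈ -2.3478)
(-946 + E)/(330 + 2027) - V = (-946 - 2298)/(330 + 2027) - 1*(-54/23) = -3244/2357 + 54/23 = 52666/54211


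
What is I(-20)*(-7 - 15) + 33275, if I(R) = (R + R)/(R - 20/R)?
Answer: 631345/19 ≈ 33229.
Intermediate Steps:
I(R) = 2*R/(R - 20/R) (I(R) = (2*R)/(R - 20/R) = 2*R/(R - 20/R))
I(-20)*(-7 - 15) + 33275 = (2*(-20)²/(-20 + (-20)²))*(-7 - 15) + 33275 = (2*400/(-20 + 400))*(-22) + 33275 = (2*400/380)*(-22) + 33275 = (2*400*(1/380))*(-22) + 33275 = (40/19)*(-22) + 33275 = -880/19 + 33275 = 631345/19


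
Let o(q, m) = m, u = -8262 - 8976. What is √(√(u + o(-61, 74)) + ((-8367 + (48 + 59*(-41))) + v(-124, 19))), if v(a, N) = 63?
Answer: √(-10675 + 2*I*√4291) ≈ 0.634 + 103.32*I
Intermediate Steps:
u = -17238
√(√(u + o(-61, 74)) + ((-8367 + (48 + 59*(-41))) + v(-124, 19))) = √(√(-17238 + 74) + ((-8367 + (48 + 59*(-41))) + 63)) = √(√(-17164) + ((-8367 + (48 - 2419)) + 63)) = √(2*I*√4291 + ((-8367 - 2371) + 63)) = √(2*I*√4291 + (-10738 + 63)) = √(2*I*√4291 - 10675) = √(-10675 + 2*I*√4291)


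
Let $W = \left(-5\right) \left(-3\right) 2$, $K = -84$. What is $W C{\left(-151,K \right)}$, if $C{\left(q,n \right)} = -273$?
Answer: $-8190$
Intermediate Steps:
$W = 30$ ($W = 15 \cdot 2 = 30$)
$W C{\left(-151,K \right)} = 30 \left(-273\right) = -8190$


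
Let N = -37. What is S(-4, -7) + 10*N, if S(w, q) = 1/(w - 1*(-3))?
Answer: -371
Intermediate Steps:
S(w, q) = 1/(3 + w) (S(w, q) = 1/(w + 3) = 1/(3 + w))
S(-4, -7) + 10*N = 1/(3 - 4) + 10*(-37) = 1/(-1) - 370 = -1 - 370 = -371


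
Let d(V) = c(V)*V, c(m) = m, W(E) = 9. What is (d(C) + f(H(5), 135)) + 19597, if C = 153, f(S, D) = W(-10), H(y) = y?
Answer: 43015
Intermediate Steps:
f(S, D) = 9
d(V) = V**2 (d(V) = V*V = V**2)
(d(C) + f(H(5), 135)) + 19597 = (153**2 + 9) + 19597 = (23409 + 9) + 19597 = 23418 + 19597 = 43015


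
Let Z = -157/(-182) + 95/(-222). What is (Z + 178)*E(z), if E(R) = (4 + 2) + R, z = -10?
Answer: -7209476/10101 ≈ -713.74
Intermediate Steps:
Z = 4391/10101 (Z = -157*(-1/182) + 95*(-1/222) = 157/182 - 95/222 = 4391/10101 ≈ 0.43471)
E(R) = 6 + R
(Z + 178)*E(z) = (4391/10101 + 178)*(6 - 10) = (1802369/10101)*(-4) = -7209476/10101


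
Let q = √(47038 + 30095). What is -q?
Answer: -√77133 ≈ -277.73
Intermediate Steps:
q = √77133 ≈ 277.73
-q = -√77133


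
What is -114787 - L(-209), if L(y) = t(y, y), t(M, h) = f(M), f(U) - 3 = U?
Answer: -114581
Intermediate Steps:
f(U) = 3 + U
t(M, h) = 3 + M
L(y) = 3 + y
-114787 - L(-209) = -114787 - (3 - 209) = -114787 - 1*(-206) = -114787 + 206 = -114581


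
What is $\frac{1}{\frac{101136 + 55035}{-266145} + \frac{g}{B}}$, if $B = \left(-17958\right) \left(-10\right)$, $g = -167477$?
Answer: $- \frac{3186287940}{4841223623} \approx -0.65816$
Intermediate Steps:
$B = 179580$
$\frac{1}{\frac{101136 + 55035}{-266145} + \frac{g}{B}} = \frac{1}{\frac{101136 + 55035}{-266145} - \frac{167477}{179580}} = \frac{1}{156171 \left(- \frac{1}{266145}\right) - \frac{167477}{179580}} = \frac{1}{- \frac{52057}{88715} - \frac{167477}{179580}} = \frac{1}{- \frac{4841223623}{3186287940}} = - \frac{3186287940}{4841223623}$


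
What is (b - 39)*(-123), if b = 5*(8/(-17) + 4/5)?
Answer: 78105/17 ≈ 4594.4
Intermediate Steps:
b = 28/17 (b = 5*(8*(-1/17) + 4*(⅕)) = 5*(-8/17 + ⅘) = 5*(28/85) = 28/17 ≈ 1.6471)
(b - 39)*(-123) = (28/17 - 39)*(-123) = -635/17*(-123) = 78105/17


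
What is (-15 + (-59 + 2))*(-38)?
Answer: 2736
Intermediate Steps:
(-15 + (-59 + 2))*(-38) = (-15 - 57)*(-38) = -72*(-38) = 2736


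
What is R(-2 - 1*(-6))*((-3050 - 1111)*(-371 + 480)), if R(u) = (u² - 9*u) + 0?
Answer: 9070980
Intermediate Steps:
R(u) = u² - 9*u
R(-2 - 1*(-6))*((-3050 - 1111)*(-371 + 480)) = ((-2 - 1*(-6))*(-9 + (-2 - 1*(-6))))*((-3050 - 1111)*(-371 + 480)) = ((-2 + 6)*(-9 + (-2 + 6)))*(-4161*109) = (4*(-9 + 4))*(-453549) = (4*(-5))*(-453549) = -20*(-453549) = 9070980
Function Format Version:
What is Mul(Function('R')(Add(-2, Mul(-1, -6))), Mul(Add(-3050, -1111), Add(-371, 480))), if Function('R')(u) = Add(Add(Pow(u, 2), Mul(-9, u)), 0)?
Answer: 9070980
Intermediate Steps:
Function('R')(u) = Add(Pow(u, 2), Mul(-9, u))
Mul(Function('R')(Add(-2, Mul(-1, -6))), Mul(Add(-3050, -1111), Add(-371, 480))) = Mul(Mul(Add(-2, Mul(-1, -6)), Add(-9, Add(-2, Mul(-1, -6)))), Mul(Add(-3050, -1111), Add(-371, 480))) = Mul(Mul(Add(-2, 6), Add(-9, Add(-2, 6))), Mul(-4161, 109)) = Mul(Mul(4, Add(-9, 4)), -453549) = Mul(Mul(4, -5), -453549) = Mul(-20, -453549) = 9070980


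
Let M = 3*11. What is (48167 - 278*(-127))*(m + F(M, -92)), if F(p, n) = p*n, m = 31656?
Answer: 2388997260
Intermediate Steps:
M = 33
F(p, n) = n*p
(48167 - 278*(-127))*(m + F(M, -92)) = (48167 - 278*(-127))*(31656 - 92*33) = (48167 + 35306)*(31656 - 3036) = 83473*28620 = 2388997260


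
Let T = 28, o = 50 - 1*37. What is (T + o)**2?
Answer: 1681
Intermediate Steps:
o = 13 (o = 50 - 37 = 13)
(T + o)**2 = (28 + 13)**2 = 41**2 = 1681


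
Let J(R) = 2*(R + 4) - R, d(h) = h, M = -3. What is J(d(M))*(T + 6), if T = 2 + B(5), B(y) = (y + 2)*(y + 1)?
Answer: 250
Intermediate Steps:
J(R) = 8 + R (J(R) = 2*(4 + R) - R = (8 + 2*R) - R = 8 + R)
B(y) = (1 + y)*(2 + y) (B(y) = (2 + y)*(1 + y) = (1 + y)*(2 + y))
T = 44 (T = 2 + (2 + 5**2 + 3*5) = 2 + (2 + 25 + 15) = 2 + 42 = 44)
J(d(M))*(T + 6) = (8 - 3)*(44 + 6) = 5*50 = 250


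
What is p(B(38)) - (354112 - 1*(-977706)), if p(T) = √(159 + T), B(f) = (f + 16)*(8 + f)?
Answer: -1331818 + √2643 ≈ -1.3318e+6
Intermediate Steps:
B(f) = (8 + f)*(16 + f) (B(f) = (16 + f)*(8 + f) = (8 + f)*(16 + f))
p(B(38)) - (354112 - 1*(-977706)) = √(159 + (128 + 38² + 24*38)) - (354112 - 1*(-977706)) = √(159 + (128 + 1444 + 912)) - (354112 + 977706) = √(159 + 2484) - 1*1331818 = √2643 - 1331818 = -1331818 + √2643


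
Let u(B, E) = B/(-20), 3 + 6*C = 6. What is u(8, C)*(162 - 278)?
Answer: 232/5 ≈ 46.400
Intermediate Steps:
C = 1/2 (C = -1/2 + (1/6)*6 = -1/2 + 1 = 1/2 ≈ 0.50000)
u(B, E) = -B/20 (u(B, E) = B*(-1/20) = -B/20)
u(8, C)*(162 - 278) = (-1/20*8)*(162 - 278) = -2/5*(-116) = 232/5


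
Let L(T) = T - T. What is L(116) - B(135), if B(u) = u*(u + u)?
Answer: -36450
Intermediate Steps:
L(T) = 0
B(u) = 2*u**2 (B(u) = u*(2*u) = 2*u**2)
L(116) - B(135) = 0 - 2*135**2 = 0 - 2*18225 = 0 - 1*36450 = 0 - 36450 = -36450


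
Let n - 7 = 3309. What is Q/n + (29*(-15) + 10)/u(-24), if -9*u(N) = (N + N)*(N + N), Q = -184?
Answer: 340549/212224 ≈ 1.6047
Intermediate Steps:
n = 3316 (n = 7 + 3309 = 3316)
u(N) = -4*N²/9 (u(N) = -(N + N)*(N + N)/9 = -2*N*2*N/9 = -4*N²/9)
Q/n + (29*(-15) + 10)/u(-24) = -184/3316 + (29*(-15) + 10)/((-4/9*(-24)²)) = -184*1/3316 + (-435 + 10)/((-4/9*576)) = -46/829 - 425/(-256) = -46/829 - 425*(-1/256) = -46/829 + 425/256 = 340549/212224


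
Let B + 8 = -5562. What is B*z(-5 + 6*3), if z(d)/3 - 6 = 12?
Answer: -300780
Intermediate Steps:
B = -5570 (B = -8 - 5562 = -5570)
z(d) = 54 (z(d) = 18 + 3*12 = 18 + 36 = 54)
B*z(-5 + 6*3) = -5570*54 = -300780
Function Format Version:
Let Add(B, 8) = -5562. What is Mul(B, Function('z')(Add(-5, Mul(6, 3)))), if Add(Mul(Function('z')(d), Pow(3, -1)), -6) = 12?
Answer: -300780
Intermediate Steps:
B = -5570 (B = Add(-8, -5562) = -5570)
Function('z')(d) = 54 (Function('z')(d) = Add(18, Mul(3, 12)) = Add(18, 36) = 54)
Mul(B, Function('z')(Add(-5, Mul(6, 3)))) = Mul(-5570, 54) = -300780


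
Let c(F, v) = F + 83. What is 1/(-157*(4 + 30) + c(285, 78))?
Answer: -1/4970 ≈ -0.00020121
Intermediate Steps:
c(F, v) = 83 + F
1/(-157*(4 + 30) + c(285, 78)) = 1/(-157*(4 + 30) + (83 + 285)) = 1/(-157*34 + 368) = 1/(-5338 + 368) = 1/(-4970) = -1/4970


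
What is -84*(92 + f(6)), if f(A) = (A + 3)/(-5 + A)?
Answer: -8484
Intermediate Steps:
f(A) = (3 + A)/(-5 + A)
-84*(92 + f(6)) = -84*(92 + (3 + 6)/(-5 + 6)) = -84*(92 + 9/1) = -84*(92 + 1*9) = -84*(92 + 9) = -84*101 = -8484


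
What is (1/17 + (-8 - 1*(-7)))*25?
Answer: -400/17 ≈ -23.529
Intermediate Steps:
(1/17 + (-8 - 1*(-7)))*25 = (1/17 + (-8 + 7))*25 = (1/17 - 1)*25 = -16/17*25 = -400/17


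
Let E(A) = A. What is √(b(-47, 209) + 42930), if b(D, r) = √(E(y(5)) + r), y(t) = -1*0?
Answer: √(42930 + √209) ≈ 207.23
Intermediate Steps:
y(t) = 0
b(D, r) = √r (b(D, r) = √(0 + r) = √r)
√(b(-47, 209) + 42930) = √(√209 + 42930) = √(42930 + √209)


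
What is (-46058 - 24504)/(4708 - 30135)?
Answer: 70562/25427 ≈ 2.7751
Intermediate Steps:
(-46058 - 24504)/(4708 - 30135) = -70562/(-25427) = -70562*(-1/25427) = 70562/25427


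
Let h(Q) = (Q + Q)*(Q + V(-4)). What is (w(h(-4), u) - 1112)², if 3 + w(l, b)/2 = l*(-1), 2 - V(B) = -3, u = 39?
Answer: 1214404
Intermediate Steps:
V(B) = 5 (V(B) = 2 - 1*(-3) = 2 + 3 = 5)
h(Q) = 2*Q*(5 + Q) (h(Q) = (Q + Q)*(Q + 5) = (2*Q)*(5 + Q) = 2*Q*(5 + Q))
w(l, b) = -6 - 2*l (w(l, b) = -6 + 2*(l*(-1)) = -6 + 2*(-l) = -6 - 2*l)
(w(h(-4), u) - 1112)² = ((-6 - 4*(-4)*(5 - 4)) - 1112)² = ((-6 - 4*(-4)) - 1112)² = ((-6 - 2*(-8)) - 1112)² = ((-6 + 16) - 1112)² = (10 - 1112)² = (-1102)² = 1214404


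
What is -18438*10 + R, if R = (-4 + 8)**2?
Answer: -184364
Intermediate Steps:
R = 16 (R = 4**2 = 16)
-18438*10 + R = -18438*10 + 16 = -439*420 + 16 = -184380 + 16 = -184364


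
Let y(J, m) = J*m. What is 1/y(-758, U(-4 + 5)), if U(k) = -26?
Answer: 1/19708 ≈ 5.0741e-5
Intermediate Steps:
1/y(-758, U(-4 + 5)) = 1/(-758*(-26)) = 1/19708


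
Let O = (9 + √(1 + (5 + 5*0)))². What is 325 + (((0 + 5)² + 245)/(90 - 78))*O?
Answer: 4565/2 + 405*√6 ≈ 3274.5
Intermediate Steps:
O = (9 + √6)² (O = (9 + √(1 + (5 + 0)))² = (9 + √(1 + 5))² = (9 + √6)² ≈ 131.09)
325 + (((0 + 5)² + 245)/(90 - 78))*O = 325 + (((0 + 5)² + 245)/(90 - 78))*(9 + √6)² = 325 + ((5² + 245)/12)*(9 + √6)² = 325 + ((25 + 245)*(1/12))*(9 + √6)² = 325 + (270*(1/12))*(9 + √6)² = 325 + 45*(9 + √6)²/2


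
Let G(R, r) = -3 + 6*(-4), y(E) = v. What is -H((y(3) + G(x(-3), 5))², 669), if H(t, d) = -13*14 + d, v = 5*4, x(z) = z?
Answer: -487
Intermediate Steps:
v = 20
y(E) = 20
G(R, r) = -27 (G(R, r) = -3 - 24 = -27)
H(t, d) = -182 + d
-H((y(3) + G(x(-3), 5))², 669) = -(-182 + 669) = -1*487 = -487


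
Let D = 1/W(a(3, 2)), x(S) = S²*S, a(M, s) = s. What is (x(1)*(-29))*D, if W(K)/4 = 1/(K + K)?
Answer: -29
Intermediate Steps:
x(S) = S³
W(K) = 2/K (W(K) = 4/(K + K) = 4/((2*K)) = 4*(1/(2*K)) = 2/K)
D = 1 (D = 1/(2/2) = 1/(2*(½)) = 1/1 = 1)
(x(1)*(-29))*D = (1³*(-29))*1 = (1*(-29))*1 = -29*1 = -29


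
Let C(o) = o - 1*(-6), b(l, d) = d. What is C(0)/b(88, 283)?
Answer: 6/283 ≈ 0.021201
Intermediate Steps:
C(o) = 6 + o (C(o) = o + 6 = 6 + o)
C(0)/b(88, 283) = (6 + 0)/283 = 6*(1/283) = 6/283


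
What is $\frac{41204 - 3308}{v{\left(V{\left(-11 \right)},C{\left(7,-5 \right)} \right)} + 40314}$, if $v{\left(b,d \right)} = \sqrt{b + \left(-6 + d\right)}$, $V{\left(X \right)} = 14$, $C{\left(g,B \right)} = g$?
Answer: $\frac{509246448}{541739527} - \frac{12632 \sqrt{15}}{541739527} \approx 0.93993$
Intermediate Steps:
$v{\left(b,d \right)} = \sqrt{-6 + b + d}$
$\frac{41204 - 3308}{v{\left(V{\left(-11 \right)},C{\left(7,-5 \right)} \right)} + 40314} = \frac{41204 - 3308}{\sqrt{-6 + 14 + 7} + 40314} = \frac{37896}{\sqrt{15} + 40314} = \frac{37896}{40314 + \sqrt{15}}$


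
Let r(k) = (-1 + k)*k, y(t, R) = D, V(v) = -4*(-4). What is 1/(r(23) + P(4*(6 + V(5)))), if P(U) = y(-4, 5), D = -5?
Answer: 1/501 ≈ 0.0019960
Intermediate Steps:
V(v) = 16
y(t, R) = -5
P(U) = -5
r(k) = k*(-1 + k)
1/(r(23) + P(4*(6 + V(5)))) = 1/(23*(-1 + 23) - 5) = 1/(23*22 - 5) = 1/(506 - 5) = 1/501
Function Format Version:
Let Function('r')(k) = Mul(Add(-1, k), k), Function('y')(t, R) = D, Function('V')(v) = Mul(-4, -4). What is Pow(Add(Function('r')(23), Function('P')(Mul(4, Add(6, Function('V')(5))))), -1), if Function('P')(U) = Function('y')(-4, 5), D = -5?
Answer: Rational(1, 501) ≈ 0.0019960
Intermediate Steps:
Function('V')(v) = 16
Function('y')(t, R) = -5
Function('P')(U) = -5
Function('r')(k) = Mul(k, Add(-1, k))
Pow(Add(Function('r')(23), Function('P')(Mul(4, Add(6, Function('V')(5))))), -1) = Pow(Add(Mul(23, Add(-1, 23)), -5), -1) = Pow(Add(Mul(23, 22), -5), -1) = Pow(Add(506, -5), -1) = Pow(501, -1) = Rational(1, 501)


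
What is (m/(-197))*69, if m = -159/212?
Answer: 207/788 ≈ 0.26269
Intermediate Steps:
m = -¾ (m = -159*1/212 = -¾ ≈ -0.75000)
(m/(-197))*69 = -¾/(-197)*69 = -¾*(-1/197)*69 = (3/788)*69 = 207/788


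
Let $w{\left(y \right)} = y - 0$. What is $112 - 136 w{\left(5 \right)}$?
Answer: $-568$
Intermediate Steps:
$w{\left(y \right)} = y$ ($w{\left(y \right)} = y + 0 = y$)
$112 - 136 w{\left(5 \right)} = 112 - 680 = -568$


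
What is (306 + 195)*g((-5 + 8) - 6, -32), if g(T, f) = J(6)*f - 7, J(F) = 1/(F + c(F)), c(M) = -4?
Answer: -11523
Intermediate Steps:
J(F) = 1/(-4 + F) (J(F) = 1/(F - 4) = 1/(-4 + F))
g(T, f) = -7 + f/2 (g(T, f) = f/(-4 + 6) - 7 = f/2 - 7 = -7 + f/2)
(306 + 195)*g((-5 + 8) - 6, -32) = (306 + 195)*(-7 + (½)*(-32)) = 501*(-7 - 16) = 501*(-23) = -11523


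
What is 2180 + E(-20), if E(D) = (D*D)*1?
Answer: 2580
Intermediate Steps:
E(D) = D**2 (E(D) = D**2*1 = D**2)
2180 + E(-20) = 2180 + (-20)**2 = 2180 + 400 = 2580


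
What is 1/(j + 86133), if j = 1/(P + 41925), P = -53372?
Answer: 11447/985964450 ≈ 1.1610e-5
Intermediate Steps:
j = -1/11447 (j = 1/(-53372 + 41925) = 1/(-11447) = -1/11447 ≈ -8.7359e-5)
1/(j + 86133) = 1/(-1/11447 + 86133) = 1/(985964450/11447) = 11447/985964450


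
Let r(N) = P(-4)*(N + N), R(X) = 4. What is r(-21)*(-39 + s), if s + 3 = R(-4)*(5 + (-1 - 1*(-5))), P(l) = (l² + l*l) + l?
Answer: 7056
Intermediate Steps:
P(l) = l + 2*l² (P(l) = (l² + l²) + l = 2*l² + l = l + 2*l²)
r(N) = 56*N (r(N) = (-4*(1 + 2*(-4)))*(N + N) = (-4*(1 - 8))*(2*N) = (-4*(-7))*(2*N) = 28*(2*N) = 56*N)
s = 33 (s = -3 + 4*(5 + (-1 - 1*(-5))) = -3 + 4*(5 + (-1 + 5)) = -3 + 4*(5 + 4) = -3 + 4*9 = -3 + 36 = 33)
r(-21)*(-39 + s) = (56*(-21))*(-39 + 33) = -1176*(-6) = 7056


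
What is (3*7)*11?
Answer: 231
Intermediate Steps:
(3*7)*11 = 21*11 = 231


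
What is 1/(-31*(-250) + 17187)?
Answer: 1/24937 ≈ 4.0101e-5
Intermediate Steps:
1/(-31*(-250) + 17187) = 1/(7750 + 17187) = 1/24937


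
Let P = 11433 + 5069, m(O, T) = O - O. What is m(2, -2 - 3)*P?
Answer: 0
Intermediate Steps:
m(O, T) = 0
P = 16502
m(2, -2 - 3)*P = 0*16502 = 0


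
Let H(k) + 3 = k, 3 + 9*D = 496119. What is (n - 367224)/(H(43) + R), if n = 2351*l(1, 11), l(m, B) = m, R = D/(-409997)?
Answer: -149596835381/16344756 ≈ -9152.6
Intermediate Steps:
D = 55124 (D = -1/3 + (1/9)*496119 = -1/3 + 165373/3 = 55124)
H(k) = -3 + k
R = -55124/409997 (R = 55124/(-409997) = 55124*(-1/409997) = -55124/409997 ≈ -0.13445)
n = 2351 (n = 2351*1 = 2351)
(n - 367224)/(H(43) + R) = (2351 - 367224)/((-3 + 43) - 55124/409997) = -364873/(40 - 55124/409997) = -364873/16344756/409997 = -364873*409997/16344756 = -149596835381/16344756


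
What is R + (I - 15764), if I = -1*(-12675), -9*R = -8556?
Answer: -6415/3 ≈ -2138.3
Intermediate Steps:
R = 2852/3 (R = -1/9*(-8556) = 2852/3 ≈ 950.67)
I = 12675
R + (I - 15764) = 2852/3 + (12675 - 15764) = 2852/3 - 3089 = -6415/3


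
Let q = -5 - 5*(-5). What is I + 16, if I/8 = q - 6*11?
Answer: -352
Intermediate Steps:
q = 20 (q = -5 + 25 = 20)
I = -368 (I = 8*(20 - 6*11) = 8*(20 - 66) = 8*(-46) = -368)
I + 16 = -368 + 16 = -352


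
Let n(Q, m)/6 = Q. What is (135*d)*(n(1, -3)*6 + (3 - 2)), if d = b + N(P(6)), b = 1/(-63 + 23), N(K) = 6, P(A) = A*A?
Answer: 238761/8 ≈ 29845.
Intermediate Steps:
n(Q, m) = 6*Q
P(A) = A²
b = -1/40 (b = 1/(-40) = -1/40 ≈ -0.025000)
d = 239/40 (d = -1/40 + 6 = 239/40 ≈ 5.9750)
(135*d)*(n(1, -3)*6 + (3 - 2)) = (135*(239/40))*((6*1)*6 + (3 - 2)) = 6453*(6*6 + 1)/8 = 6453*(36 + 1)/8 = (6453/8)*37 = 238761/8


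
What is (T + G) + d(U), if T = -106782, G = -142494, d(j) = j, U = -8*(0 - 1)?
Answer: -249268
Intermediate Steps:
U = 8 (U = -8*(-1) = 8)
(T + G) + d(U) = (-106782 - 142494) + 8 = -249276 + 8 = -249268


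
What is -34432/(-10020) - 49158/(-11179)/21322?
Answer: 1025957148347/298544194095 ≈ 3.4365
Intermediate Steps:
-34432/(-10020) - 49158/(-11179)/21322 = -34432*(-1/10020) - 49158*(-1/11179)*(1/21322) = 8608/2505 + (49158/11179)*(1/21322) = 8608/2505 + 24579/119179319 = 1025957148347/298544194095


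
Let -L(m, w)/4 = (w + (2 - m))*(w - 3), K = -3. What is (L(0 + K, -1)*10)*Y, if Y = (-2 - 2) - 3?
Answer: -4480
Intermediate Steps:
L(m, w) = -4*(-3 + w)*(2 + w - m) (L(m, w) = -4*(w + (2 - m))*(w - 3) = -4*(2 + w - m)*(-3 + w) = -4*(-3 + w)*(2 + w - m))
Y = -7 (Y = -4 - 3 = -7)
(L(0 + K, -1)*10)*Y = ((24 - 12*(0 - 3) - 4*(-1)² + 4*(-1) + 4*(0 - 3)*(-1))*10)*(-7) = ((24 - 12*(-3) - 4*1 - 4 + 4*(-3)*(-1))*10)*(-7) = ((24 + 36 - 4 - 4 + 12)*10)*(-7) = (64*10)*(-7) = 640*(-7) = -4480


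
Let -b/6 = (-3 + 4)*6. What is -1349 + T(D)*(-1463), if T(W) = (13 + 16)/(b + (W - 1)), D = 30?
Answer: 4712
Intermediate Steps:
b = -36 (b = -6*(-3 + 4)*6 = -6*6 = -36)
T(W) = 29/(-37 + W) (T(W) = (13 + 16)/(-36 + (W - 1)) = 29/(-36 + (-1 + W)) = 29/(-37 + W))
-1349 + T(D)*(-1463) = -1349 + (29/(-37 + 30))*(-1463) = -1349 + (29/(-7))*(-1463) = -1349 + (29*(-1/7))*(-1463) = -1349 - 29/7*(-1463) = -1349 + 6061 = 4712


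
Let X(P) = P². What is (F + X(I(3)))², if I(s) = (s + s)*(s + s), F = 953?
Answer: 5058001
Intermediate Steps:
I(s) = 4*s² (I(s) = (2*s)*(2*s) = 4*s²)
(F + X(I(3)))² = (953 + (4*3²)²)² = (953 + (4*9)²)² = (953 + 36²)² = (953 + 1296)² = 2249² = 5058001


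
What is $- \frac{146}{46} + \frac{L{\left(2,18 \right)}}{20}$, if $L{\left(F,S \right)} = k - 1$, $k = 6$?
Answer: $- \frac{269}{92} \approx -2.9239$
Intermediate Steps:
$L{\left(F,S \right)} = 5$ ($L{\left(F,S \right)} = 6 - 1 = 5$)
$- \frac{146}{46} + \frac{L{\left(2,18 \right)}}{20} = - \frac{146}{46} + \frac{5}{20} = \left(-146\right) \frac{1}{46} + 5 \cdot \frac{1}{20} = - \frac{73}{23} + \frac{1}{4} = - \frac{269}{92}$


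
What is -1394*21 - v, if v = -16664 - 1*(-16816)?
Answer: -29426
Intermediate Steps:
v = 152 (v = -16664 + 16816 = 152)
-1394*21 - v = -1394*21 - 1*152 = -29274 - 152 = -29426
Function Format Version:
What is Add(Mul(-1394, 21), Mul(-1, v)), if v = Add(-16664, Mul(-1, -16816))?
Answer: -29426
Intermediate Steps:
v = 152 (v = Add(-16664, 16816) = 152)
Add(Mul(-1394, 21), Mul(-1, v)) = Add(Mul(-1394, 21), Mul(-1, 152)) = Add(-29274, -152) = -29426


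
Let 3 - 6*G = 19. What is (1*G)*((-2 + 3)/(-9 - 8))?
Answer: 8/51 ≈ 0.15686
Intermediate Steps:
G = -8/3 (G = ½ - ⅙*19 = ½ - 19/6 = -8/3 ≈ -2.6667)
(1*G)*((-2 + 3)/(-9 - 8)) = (1*(-8/3))*((-2 + 3)/(-9 - 8)) = -8/(3*(-17)) = -8*(-1)/(3*17) = -8/3*(-1/17) = 8/51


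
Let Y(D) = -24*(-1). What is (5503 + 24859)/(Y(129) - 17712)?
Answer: -15181/8844 ≈ -1.7165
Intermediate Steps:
Y(D) = 24
(5503 + 24859)/(Y(129) - 17712) = (5503 + 24859)/(24 - 17712) = 30362/(-17688) = 30362*(-1/17688) = -15181/8844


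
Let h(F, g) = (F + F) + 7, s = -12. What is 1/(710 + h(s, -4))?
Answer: 1/693 ≈ 0.0014430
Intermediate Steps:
h(F, g) = 7 + 2*F (h(F, g) = 2*F + 7 = 7 + 2*F)
1/(710 + h(s, -4)) = 1/(710 + (7 + 2*(-12))) = 1/(710 + (7 - 24)) = 1/(710 - 17) = 1/693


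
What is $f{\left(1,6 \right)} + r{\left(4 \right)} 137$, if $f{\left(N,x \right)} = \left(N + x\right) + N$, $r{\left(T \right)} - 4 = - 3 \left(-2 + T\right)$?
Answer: $-266$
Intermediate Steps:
$r{\left(T \right)} = 10 - 3 T$ ($r{\left(T \right)} = 4 - 3 \left(-2 + T\right) = 4 - \left(-6 + 3 T\right) = 10 - 3 T$)
$f{\left(N,x \right)} = x + 2 N$
$f{\left(1,6 \right)} + r{\left(4 \right)} 137 = \left(6 + 2 \cdot 1\right) + \left(10 - 12\right) 137 = \left(6 + 2\right) + \left(10 - 12\right) 137 = 8 - 274 = -266$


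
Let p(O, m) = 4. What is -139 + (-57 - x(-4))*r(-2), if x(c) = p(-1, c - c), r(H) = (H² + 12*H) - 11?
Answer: 1752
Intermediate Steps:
r(H) = -11 + H² + 12*H
x(c) = 4
-139 + (-57 - x(-4))*r(-2) = -139 + (-57 - 1*4)*(-11 + (-2)² + 12*(-2)) = -139 + (-57 - 4)*(-11 + 4 - 24) = -139 - 61*(-31) = -139 + 1891 = 1752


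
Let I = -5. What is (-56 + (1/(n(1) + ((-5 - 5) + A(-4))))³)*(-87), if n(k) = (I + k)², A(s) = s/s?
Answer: 1671009/343 ≈ 4871.8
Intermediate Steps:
A(s) = 1
n(k) = (-5 + k)²
(-56 + (1/(n(1) + ((-5 - 5) + A(-4))))³)*(-87) = (-56 + (1/((-5 + 1)² + ((-5 - 5) + 1)))³)*(-87) = (-56 + (1/((-4)² + (-10 + 1)))³)*(-87) = (-56 + (1/(16 - 9))³)*(-87) = (-56 + (1/7)³)*(-87) = (-56 + (⅐)³)*(-87) = (-56 + 1/343)*(-87) = -19207/343*(-87) = 1671009/343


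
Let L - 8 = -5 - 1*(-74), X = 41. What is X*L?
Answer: 3157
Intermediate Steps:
L = 77 (L = 8 + (-5 - 1*(-74)) = 8 + (-5 + 74) = 8 + 69 = 77)
X*L = 41*77 = 3157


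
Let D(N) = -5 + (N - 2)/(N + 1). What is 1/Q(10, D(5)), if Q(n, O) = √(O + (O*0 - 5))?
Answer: -I*√38/19 ≈ -0.32444*I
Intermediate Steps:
D(N) = -5 + (-2 + N)/(1 + N)
Q(n, O) = √(-5 + O) (Q(n, O) = √(O + (0 - 5)) = √(O - 5) = √(-5 + O))
1/Q(10, D(5)) = 1/(√(-5 + (-7 - 4*5)/(1 + 5))) = 1/(√(-5 + (-7 - 20)/6)) = 1/(√(-5 + (⅙)*(-27))) = 1/(√(-5 - 9/2)) = 1/(√(-19/2)) = 1/(I*√38/2) = -I*√38/19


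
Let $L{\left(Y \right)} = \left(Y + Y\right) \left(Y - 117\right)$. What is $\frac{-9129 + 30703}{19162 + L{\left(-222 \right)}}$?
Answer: $\frac{10787}{84839} \approx 0.12715$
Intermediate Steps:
$L{\left(Y \right)} = 2 Y \left(-117 + Y\right)$
$\frac{-9129 + 30703}{19162 + L{\left(-222 \right)}} = \frac{-9129 + 30703}{19162 + 2 \left(-222\right) \left(-117 - 222\right)} = \frac{21574}{19162 + 2 \left(-222\right) \left(-339\right)} = \frac{21574}{19162 + 150516} = \frac{21574}{169678} = 21574 \cdot \frac{1}{169678} = \frac{10787}{84839}$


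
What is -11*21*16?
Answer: -3696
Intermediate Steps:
-11*21*16 = -231*16 = -3696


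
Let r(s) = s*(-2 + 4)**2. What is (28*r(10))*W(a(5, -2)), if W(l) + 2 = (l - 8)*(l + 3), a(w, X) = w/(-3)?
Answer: -150080/9 ≈ -16676.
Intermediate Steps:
a(w, X) = -w/3 (a(w, X) = w*(-1/3) = -w/3)
r(s) = 4*s (r(s) = s*2**2 = s*4 = 4*s)
W(l) = -2 + (-8 + l)*(3 + l) (W(l) = -2 + (l - 8)*(l + 3) = -2 + (-8 + l)*(3 + l))
(28*r(10))*W(a(5, -2)) = (28*(4*10))*(-26 + (-1/3*5)**2 - (-5)*5/3) = (28*40)*(-26 + (-5/3)**2 - 5*(-5/3)) = 1120*(-26 + 25/9 + 25/3) = 1120*(-134/9) = -150080/9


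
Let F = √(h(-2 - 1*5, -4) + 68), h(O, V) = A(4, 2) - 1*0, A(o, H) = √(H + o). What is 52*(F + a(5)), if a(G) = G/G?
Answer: 52 + 52*√(68 + √6) ≈ 488.46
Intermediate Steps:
h(O, V) = √6 (h(O, V) = √(2 + 4) - 1*0 = √6 + 0 = √6)
a(G) = 1
F = √(68 + √6) (F = √(√6 + 68) = √(68 + √6) ≈ 8.3934)
52*(F + a(5)) = 52*(√(68 + √6) + 1) = 52*(1 + √(68 + √6)) = 52 + 52*√(68 + √6)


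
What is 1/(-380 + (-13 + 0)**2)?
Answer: -1/211 ≈ -0.0047393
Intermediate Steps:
1/(-380 + (-13 + 0)**2) = 1/(-380 + (-13)**2) = 1/(-380 + 169) = 1/(-211) = -1/211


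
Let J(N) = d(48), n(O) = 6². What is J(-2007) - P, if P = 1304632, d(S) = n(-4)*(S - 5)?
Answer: -1303084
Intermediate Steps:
n(O) = 36
d(S) = -180 + 36*S (d(S) = 36*(S - 5) = 36*(-5 + S) = -180 + 36*S)
J(N) = 1548 (J(N) = -180 + 36*48 = -180 + 1728 = 1548)
J(-2007) - P = 1548 - 1*1304632 = 1548 - 1304632 = -1303084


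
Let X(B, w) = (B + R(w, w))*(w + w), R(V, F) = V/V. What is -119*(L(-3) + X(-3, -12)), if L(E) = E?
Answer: -5355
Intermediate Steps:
R(V, F) = 1
X(B, w) = 2*w*(1 + B) (X(B, w) = (B + 1)*(w + w) = (1 + B)*(2*w) = 2*w*(1 + B))
-119*(L(-3) + X(-3, -12)) = -119*(-3 + 2*(-12)*(1 - 3)) = -119*(-3 + 2*(-12)*(-2)) = -119*(-3 + 48) = -119*45 = -5355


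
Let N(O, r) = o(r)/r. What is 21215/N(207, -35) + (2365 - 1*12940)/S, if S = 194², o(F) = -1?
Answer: 27945660325/37636 ≈ 7.4253e+5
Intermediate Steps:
S = 37636
N(O, r) = -1/r
21215/N(207, -35) + (2365 - 1*12940)/S = 21215/((-1/(-35))) + (2365 - 1*12940)/37636 = 21215/((-1*(-1/35))) + (2365 - 12940)*(1/37636) = 21215/(1/35) - 10575*1/37636 = 21215*35 - 10575/37636 = 742525 - 10575/37636 = 27945660325/37636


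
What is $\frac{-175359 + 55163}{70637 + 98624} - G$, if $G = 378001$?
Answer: $- \frac{63980947457}{169261} \approx -3.78 \cdot 10^{5}$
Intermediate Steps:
$\frac{-175359 + 55163}{70637 + 98624} - G = \frac{-175359 + 55163}{70637 + 98624} - 378001 = - \frac{120196}{169261} - 378001 = - \frac{63980947457}{169261}$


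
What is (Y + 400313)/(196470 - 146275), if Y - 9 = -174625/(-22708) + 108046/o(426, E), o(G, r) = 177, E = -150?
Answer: 322301007389/40349913324 ≈ 7.9876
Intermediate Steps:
Y = 2520591037/4019316 (Y = 9 + (-174625/(-22708) + 108046/177) = 9 + (-174625*(-1/22708) + 108046*(1/177)) = 9 + (174625/22708 + 108046/177) = 9 + 2484417193/4019316 = 2520591037/4019316 ≈ 627.12)
(Y + 400313)/(196470 - 146275) = (2520591037/4019316 + 400313)/(196470 - 146275) = (1611505036945/4019316)/50195 = (1611505036945/4019316)*(1/50195) = 322301007389/40349913324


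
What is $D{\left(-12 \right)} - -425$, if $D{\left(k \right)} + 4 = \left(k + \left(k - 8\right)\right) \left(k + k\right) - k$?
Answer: $1201$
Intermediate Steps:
$D{\left(k \right)} = -4 - k + 2 k \left(-8 + 2 k\right)$ ($D{\left(k \right)} = -4 - \left(k - \left(k + \left(k - 8\right)\right) \left(k + k\right)\right) = -4 - \left(k - \left(k + \left(k - 8\right)\right) 2 k\right) = -4 - \left(k - \left(k + \left(-8 + k\right)\right) 2 k\right) = -4 - \left(k - \left(-8 + 2 k\right) 2 k\right) = -4 + \left(2 k \left(-8 + 2 k\right) - k\right) = -4 + \left(- k + 2 k \left(-8 + 2 k\right)\right) = -4 - k + 2 k \left(-8 + 2 k\right)$)
$D{\left(-12 \right)} - -425 = \left(-4 - -204 + 4 \left(-12\right)^{2}\right) - -425 = \left(-4 + 204 + 4 \cdot 144\right) + 425 = \left(-4 + 204 + 576\right) + 425 = 776 + 425 = 1201$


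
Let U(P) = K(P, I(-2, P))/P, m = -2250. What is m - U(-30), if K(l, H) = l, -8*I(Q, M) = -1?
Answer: -2251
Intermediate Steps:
I(Q, M) = ⅛ (I(Q, M) = -⅛*(-1) = ⅛)
U(P) = 1 (U(P) = P/P = 1)
m - U(-30) = -2250 - 1*1 = -2250 - 1 = -2251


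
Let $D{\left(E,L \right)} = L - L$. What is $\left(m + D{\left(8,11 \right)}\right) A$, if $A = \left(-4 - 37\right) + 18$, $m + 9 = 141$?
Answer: $-3036$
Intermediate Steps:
$m = 132$ ($m = -9 + 141 = 132$)
$D{\left(E,L \right)} = 0$
$A = -23$ ($A = -41 + 18 = -23$)
$\left(m + D{\left(8,11 \right)}\right) A = \left(132 + 0\right) \left(-23\right) = 132 \left(-23\right) = -3036$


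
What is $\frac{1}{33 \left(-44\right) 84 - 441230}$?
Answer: $- \frac{1}{563198} \approx -1.7756 \cdot 10^{-6}$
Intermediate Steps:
$\frac{1}{33 \left(-44\right) 84 - 441230} = \frac{1}{\left(-1452\right) 84 - 441230} = \frac{1}{-121968 - 441230} = \frac{1}{-563198} = - \frac{1}{563198}$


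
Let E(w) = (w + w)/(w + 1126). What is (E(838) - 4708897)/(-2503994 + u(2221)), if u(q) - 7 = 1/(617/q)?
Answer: 713272980468/379287129589 ≈ 1.8806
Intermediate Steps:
u(q) = 7 + q/617 (u(q) = 7 + 1/(617/q) = 7 + q/617)
E(w) = 2*w/(1126 + w) (E(w) = (2*w)/(1126 + w) = 2*w/(1126 + w))
(E(838) - 4708897)/(-2503994 + u(2221)) = (2*838/(1126 + 838) - 4708897)/(-2503994 + (7 + (1/617)*2221)) = (2*838/1964 - 4708897)/(-2503994 + (7 + 2221/617)) = (2*838*(1/1964) - 4708897)/(-2503994 + 6540/617) = (419/491 - 4708897)/(-1544957758/617) = -2312068008/491*(-617/1544957758) = 713272980468/379287129589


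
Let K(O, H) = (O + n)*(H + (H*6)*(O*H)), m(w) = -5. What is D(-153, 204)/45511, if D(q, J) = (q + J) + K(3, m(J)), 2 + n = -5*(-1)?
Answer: 2721/45511 ≈ 0.059788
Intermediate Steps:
n = 3 (n = -2 - 5*(-1) = -2 + 5 = 3)
K(O, H) = (3 + O)*(H + 6*O*H**2) (K(O, H) = (O + 3)*(H + (H*6)*(O*H)) = (3 + O)*(H + (6*H)*(H*O)) = (3 + O)*(H + 6*O*H**2))
D(q, J) = 2670 + J + q (D(q, J) = (q + J) - 5*(3 + 3 + 6*(-5)*3**2 + 18*(-5)*3) = (J + q) - 5*(3 + 3 + 6*(-5)*9 - 270) = (J + q) - 5*(3 + 3 - 270 - 270) = (J + q) - 5*(-534) = (J + q) + 2670 = 2670 + J + q)
D(-153, 204)/45511 = (2670 + 204 - 153)/45511 = 2721*(1/45511) = 2721/45511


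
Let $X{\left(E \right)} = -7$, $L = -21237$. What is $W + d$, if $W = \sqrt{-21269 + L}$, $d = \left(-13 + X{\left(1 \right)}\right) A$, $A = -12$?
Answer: $240 + i \sqrt{42506} \approx 240.0 + 206.17 i$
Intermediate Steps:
$d = 240$ ($d = \left(-13 - 7\right) \left(-12\right) = \left(-20\right) \left(-12\right) = 240$)
$W = i \sqrt{42506}$ ($W = \sqrt{-21269 - 21237} = \sqrt{-42506} = i \sqrt{42506} \approx 206.17 i$)
$W + d = i \sqrt{42506} + 240 = 240 + i \sqrt{42506}$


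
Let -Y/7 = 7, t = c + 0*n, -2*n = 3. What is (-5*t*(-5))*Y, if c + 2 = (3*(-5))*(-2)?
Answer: -34300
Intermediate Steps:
n = -3/2 (n = -½*3 = -3/2 ≈ -1.5000)
c = 28 (c = -2 + (3*(-5))*(-2) = -2 - 15*(-2) = -2 + 30 = 28)
t = 28 (t = 28 + 0*(-3/2) = 28 + 0 = 28)
Y = -49 (Y = -7*7 = -49)
(-5*t*(-5))*Y = (-5*28*(-5))*(-49) = -140*(-5)*(-49) = 700*(-49) = -34300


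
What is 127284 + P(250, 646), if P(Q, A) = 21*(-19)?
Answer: 126885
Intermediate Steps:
P(Q, A) = -399
127284 + P(250, 646) = 127284 - 399 = 126885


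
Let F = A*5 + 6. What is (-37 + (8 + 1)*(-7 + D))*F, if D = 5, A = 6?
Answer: -1980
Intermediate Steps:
F = 36 (F = 6*5 + 6 = 30 + 6 = 36)
(-37 + (8 + 1)*(-7 + D))*F = (-37 + (8 + 1)*(-7 + 5))*36 = (-37 + 9*(-2))*36 = (-37 - 18)*36 = -55*36 = -1980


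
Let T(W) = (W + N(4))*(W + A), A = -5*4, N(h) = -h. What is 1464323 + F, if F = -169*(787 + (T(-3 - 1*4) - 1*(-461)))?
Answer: 1203218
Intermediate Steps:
A = -20
T(W) = (-20 + W)*(-4 + W) (T(W) = (W - 1*4)*(W - 20) = (W - 4)*(-20 + W) = (-4 + W)*(-20 + W) = (-20 + W)*(-4 + W))
F = -261105 (F = -169*(787 + ((80 + (-3 - 1*4)**2 - 24*(-3 - 1*4)) - 1*(-461))) = -169*(787 + ((80 + (-3 - 4)**2 - 24*(-3 - 4)) + 461)) = -169*(787 + ((80 + (-7)**2 - 24*(-7)) + 461)) = -169*(787 + ((80 + 49 + 168) + 461)) = -169*(787 + (297 + 461)) = -169*(787 + 758) = -169*1545 = -261105)
1464323 + F = 1464323 - 261105 = 1203218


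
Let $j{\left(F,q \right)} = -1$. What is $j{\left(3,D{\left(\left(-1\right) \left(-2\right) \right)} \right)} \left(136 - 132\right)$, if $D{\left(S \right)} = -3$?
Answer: $-4$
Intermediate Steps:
$j{\left(3,D{\left(\left(-1\right) \left(-2\right) \right)} \right)} \left(136 - 132\right) = - (136 - 132) = \left(-1\right) 4 = -4$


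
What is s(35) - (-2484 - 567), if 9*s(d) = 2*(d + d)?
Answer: 27599/9 ≈ 3066.6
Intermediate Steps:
s(d) = 4*d/9 (s(d) = (2*(d + d))/9 = (2*(2*d))/9 = (4*d)/9 = 4*d/9)
s(35) - (-2484 - 567) = (4/9)*35 - (-2484 - 567) = 140/9 - 1*(-3051) = 140/9 + 3051 = 27599/9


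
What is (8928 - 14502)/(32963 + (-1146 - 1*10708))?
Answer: -5574/21109 ≈ -0.26406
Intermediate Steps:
(8928 - 14502)/(32963 + (-1146 - 1*10708)) = -5574/(32963 + (-1146 - 10708)) = -5574/(32963 - 11854) = -5574/21109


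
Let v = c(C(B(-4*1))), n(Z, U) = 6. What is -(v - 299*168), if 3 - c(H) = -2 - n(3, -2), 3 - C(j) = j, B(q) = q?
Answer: 50221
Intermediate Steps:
C(j) = 3 - j
c(H) = 11 (c(H) = 3 - (-2 - 1*6) = 3 - (-2 - 6) = 3 - 1*(-8) = 3 + 8 = 11)
v = 11
-(v - 299*168) = -(11 - 299*168) = -(11 - 50232) = -1*(-50221) = 50221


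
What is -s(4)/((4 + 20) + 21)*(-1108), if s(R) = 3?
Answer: 1108/15 ≈ 73.867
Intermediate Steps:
-s(4)/((4 + 20) + 21)*(-1108) = -3/((4 + 20) + 21)*(-1108) = -3/(24 + 21)*(-1108) = -3/45*(-1108) = -3*(1/45)*(-1108) = -(-1108)/15 = -1*(-1108/15) = 1108/15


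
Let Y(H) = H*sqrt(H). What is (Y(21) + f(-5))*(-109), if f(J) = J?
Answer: 545 - 2289*sqrt(21) ≈ -9944.5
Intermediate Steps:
Y(H) = H**(3/2)
(Y(21) + f(-5))*(-109) = (21**(3/2) - 5)*(-109) = (21*sqrt(21) - 5)*(-109) = (-5 + 21*sqrt(21))*(-109) = 545 - 2289*sqrt(21)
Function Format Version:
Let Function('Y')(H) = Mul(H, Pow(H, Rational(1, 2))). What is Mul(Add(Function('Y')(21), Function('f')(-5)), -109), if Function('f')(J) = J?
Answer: Add(545, Mul(-2289, Pow(21, Rational(1, 2)))) ≈ -9944.5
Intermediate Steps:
Function('Y')(H) = Pow(H, Rational(3, 2))
Mul(Add(Function('Y')(21), Function('f')(-5)), -109) = Mul(Add(Pow(21, Rational(3, 2)), -5), -109) = Mul(Add(Mul(21, Pow(21, Rational(1, 2))), -5), -109) = Mul(Add(-5, Mul(21, Pow(21, Rational(1, 2)))), -109) = Add(545, Mul(-2289, Pow(21, Rational(1, 2))))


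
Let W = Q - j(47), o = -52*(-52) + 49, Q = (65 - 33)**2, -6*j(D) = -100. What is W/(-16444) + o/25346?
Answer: 7401923/156296109 ≈ 0.047358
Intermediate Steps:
j(D) = 50/3 (j(D) = -1/6*(-100) = 50/3)
Q = 1024 (Q = 32**2 = 1024)
o = 2753 (o = 2704 + 49 = 2753)
W = 3022/3 (W = 1024 - 1*50/3 = 1024 - 50/3 = 3022/3 ≈ 1007.3)
W/(-16444) + o/25346 = (3022/3)/(-16444) + 2753/25346 = (3022/3)*(-1/16444) + 2753*(1/25346) = -1511/24666 + 2753/25346 = 7401923/156296109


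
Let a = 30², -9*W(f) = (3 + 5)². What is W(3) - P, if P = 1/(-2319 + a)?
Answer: -30269/4257 ≈ -7.1104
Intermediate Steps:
W(f) = -64/9 (W(f) = -(3 + 5)²/9 = -⅑*8² = -⅑*64 = -64/9)
a = 900
P = -1/1419 (P = 1/(-2319 + 900) = 1/(-1419) = -1/1419 ≈ -0.00070472)
W(3) - P = -64/9 - 1*(-1/1419) = -64/9 + 1/1419 = -30269/4257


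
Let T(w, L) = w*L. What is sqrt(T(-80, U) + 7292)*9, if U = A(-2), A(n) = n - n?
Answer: 18*sqrt(1823) ≈ 768.54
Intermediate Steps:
A(n) = 0
U = 0
T(w, L) = L*w
sqrt(T(-80, U) + 7292)*9 = sqrt(0*(-80) + 7292)*9 = sqrt(0 + 7292)*9 = sqrt(7292)*9 = (2*sqrt(1823))*9 = 18*sqrt(1823)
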